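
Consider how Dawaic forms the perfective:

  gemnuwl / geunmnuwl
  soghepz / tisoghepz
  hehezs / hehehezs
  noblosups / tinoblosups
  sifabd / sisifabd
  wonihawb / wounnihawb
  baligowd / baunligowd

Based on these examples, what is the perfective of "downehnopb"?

tidownehnopb

baligowd and sifabd both end in -d yet inflect differently (baunligowd, sisifabd), so the final letter is not what conditions the rule; the second-to-last letter is.
"downehnopb" has second-to-last letter 'p'. The stems whose second-to-last letter is 'p' (noblosups → tinoblosups, soghepz → tisoghepz) add the prefix ti-.
The other patterns: stems whose second-to-last letter is 'w' insert -un- after the first vowel; stems whose second-to-last letter is 'b' or 'z' repeat the first consonant+vowel as a prefix.
So downehnopb → tidownehnopb.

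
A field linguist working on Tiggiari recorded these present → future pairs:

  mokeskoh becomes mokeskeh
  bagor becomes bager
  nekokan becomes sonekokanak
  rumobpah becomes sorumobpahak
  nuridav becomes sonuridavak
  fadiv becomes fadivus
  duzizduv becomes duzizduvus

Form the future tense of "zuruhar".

sozuruharak

"zuruhar" has last vowel 'a'. The stems whose last vowel is 'a' (nekokan → sonekokanak, rumobpah → sorumobpahak, nuridav → sonuridavak) add so- … -ak around the stem.
The other patterns: stems whose last vowel is 'o' change the last vowel to 'e'; stems whose last vowel is 'i' or 'u' add -us.
So zuruhar → sozuruharak.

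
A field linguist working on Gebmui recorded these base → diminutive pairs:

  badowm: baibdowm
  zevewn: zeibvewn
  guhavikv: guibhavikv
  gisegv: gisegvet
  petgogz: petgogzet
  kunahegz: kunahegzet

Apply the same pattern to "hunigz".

hunigzet

gisegv and guhavikv both end in -v yet inflect differently (gisegvet, guibhavikv), so the final letter is not what conditions the rule; the second-to-last letter is.
"hunigz" has second-to-last letter 'g'. The stems whose second-to-last letter is 'g' (gisegv → gisegvet, petgogz → petgogzet, kunahegz → kunahegzet) add -et.
The other pattern: stems whose second-to-last letter is 'k' or 'w' insert -ib- after the first vowel.
So hunigz → hunigzet.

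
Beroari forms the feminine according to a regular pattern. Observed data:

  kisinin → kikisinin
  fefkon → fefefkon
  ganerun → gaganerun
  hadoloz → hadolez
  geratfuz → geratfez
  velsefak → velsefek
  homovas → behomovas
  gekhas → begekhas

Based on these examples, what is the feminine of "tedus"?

fefkon and hadoloz both have last vowel 'o' yet inflect differently (fefefkon, hadolez), so the last vowel is not what conditions the rule; the final letter is.
"tedus" ends in -s. The stems ending in -s (homovas → behomovas, gekhas → begekhas) add the prefix be-.
So tedus → betedus.

betedus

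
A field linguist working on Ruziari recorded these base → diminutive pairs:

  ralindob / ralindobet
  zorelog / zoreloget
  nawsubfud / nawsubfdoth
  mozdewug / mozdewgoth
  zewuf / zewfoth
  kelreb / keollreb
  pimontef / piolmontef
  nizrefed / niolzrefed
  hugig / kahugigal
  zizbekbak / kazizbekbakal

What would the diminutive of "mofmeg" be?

zorelog and mozdewug both end in -g yet inflect differently (zoreloget, mozdewgoth), so the final letter is not what conditions the rule; the last vowel is.
"mofmeg" has last vowel 'e'. The stems whose last vowel is 'e' (kelreb → keollreb, pimontef → piolmontef, nizrefed → niolzrefed) insert -ol- after the first vowel.
So mofmeg → moolfmeg.

moolfmeg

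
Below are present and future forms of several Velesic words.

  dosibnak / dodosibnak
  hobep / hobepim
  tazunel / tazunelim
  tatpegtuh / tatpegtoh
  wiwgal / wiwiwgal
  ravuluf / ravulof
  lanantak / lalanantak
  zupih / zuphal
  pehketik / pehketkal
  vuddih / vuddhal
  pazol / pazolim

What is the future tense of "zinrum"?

zinrom

pehketik and lanantak both end in -k yet inflect differently (pehketkal, lalanantak), so the final letter is not what conditions the rule; the last vowel is.
"zinrum" has last vowel 'u'. The stems whose last vowel is 'u' (ravuluf → ravulof, tatpegtuh → tatpegtoh) change the last vowel to 'o'.
So zinrum → zinrom.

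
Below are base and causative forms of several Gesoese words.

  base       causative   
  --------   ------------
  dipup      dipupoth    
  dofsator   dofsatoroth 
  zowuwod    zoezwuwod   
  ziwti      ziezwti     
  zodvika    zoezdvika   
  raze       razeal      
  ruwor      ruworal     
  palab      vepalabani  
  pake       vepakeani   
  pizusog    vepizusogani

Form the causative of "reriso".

rerisoal

dofsator and ruwor both end in -r yet inflect differently (dofsatoroth, ruworal), so the final letter is not what conditions the rule; the first letter is.
"reriso" begins with r-. The stems beginning with r- (raze → razeal, ruwor → ruworal) add -al.
So reriso → rerisoal.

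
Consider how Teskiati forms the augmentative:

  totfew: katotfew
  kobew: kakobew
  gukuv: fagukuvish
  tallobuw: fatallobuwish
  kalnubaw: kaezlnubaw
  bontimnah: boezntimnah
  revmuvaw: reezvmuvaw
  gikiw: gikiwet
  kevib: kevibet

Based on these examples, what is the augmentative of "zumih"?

zumihet

totfew and tallobuw both end in -w yet inflect differently (katotfew, fatallobuwish), so the final letter is not what conditions the rule; the last vowel is.
"zumih" has last vowel 'i'. The stems whose last vowel is 'i' (gikiw → gikiwet, kevib → kevibet) add -et.
So zumih → zumihet.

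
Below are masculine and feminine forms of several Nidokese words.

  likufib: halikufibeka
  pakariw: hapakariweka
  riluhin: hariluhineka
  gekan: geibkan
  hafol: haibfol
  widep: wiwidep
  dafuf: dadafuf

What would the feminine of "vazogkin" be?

havazogkineka

riluhin and gekan both end in -n yet inflect differently (hariluhineka, geibkan), so the final letter is not what conditions the rule; the last vowel is.
"vazogkin" has last vowel 'i'. The stems whose last vowel is 'i' (likufib → halikufibeka, pakariw → hapakariweka, riluhin → hariluhineka) add ha- … -eka around the stem.
The other patterns: stems whose last vowel is 'a' or 'o' insert -ib- after the first vowel; stems whose last vowel is 'e' or 'u' repeat the first consonant+vowel as a prefix.
So vazogkin → havazogkineka.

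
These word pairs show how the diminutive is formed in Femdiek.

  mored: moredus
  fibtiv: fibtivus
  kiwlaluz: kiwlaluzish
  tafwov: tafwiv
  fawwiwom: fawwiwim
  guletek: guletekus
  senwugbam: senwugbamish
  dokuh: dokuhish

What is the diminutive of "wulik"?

"wulik" has last vowel 'i'. The one such stem in the data (fibtiv → fibtivus) adds -us, so the same rule applies.
The other patterns: stems whose last vowel is 'o' change the last vowel to 'i'; stems whose last vowel is 'a' or 'u' add -ish.
So wulik → wulikus.

wulikus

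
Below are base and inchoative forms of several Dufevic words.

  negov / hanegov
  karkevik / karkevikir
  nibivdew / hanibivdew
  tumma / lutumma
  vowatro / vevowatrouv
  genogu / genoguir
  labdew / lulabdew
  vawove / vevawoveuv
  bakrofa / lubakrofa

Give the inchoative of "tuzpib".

lutuzpib

"tuzpib" begins with t-. The one such stem in the data (tumma → lutumma) adds the prefix lu-, so the same rule applies.
The other patterns: stems beginning with v- add ve- … -uv around the stem; stems beginning with g- or k- add -ir; stems beginning with n- add the prefix ha-.
So tuzpib → lutuzpib.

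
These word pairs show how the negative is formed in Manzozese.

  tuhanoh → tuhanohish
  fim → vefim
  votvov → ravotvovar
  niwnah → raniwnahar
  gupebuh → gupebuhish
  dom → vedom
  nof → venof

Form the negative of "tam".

niwnah and tuhanoh both end in -h yet inflect differently (raniwnahar, tuhanohish), so the final letter is not what conditions the rule; the number of vowels is.
"tam" has 1 vowel. The stems with 1 vowel (dom → vedom, fim → vefim, nof → venof) add the prefix ve-.
So tam → vetam.

vetam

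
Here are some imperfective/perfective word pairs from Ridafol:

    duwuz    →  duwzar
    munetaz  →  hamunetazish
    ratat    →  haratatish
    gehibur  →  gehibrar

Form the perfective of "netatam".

hanetatamish

duwuz and munetaz both end in -z yet inflect differently (duwzar, hamunetazish), so the final letter is not what conditions the rule; the last vowel is.
"netatam" has last vowel 'a'. The stems whose last vowel is 'a' (ratat → haratatish, munetaz → hamunetazish) add ha- … -ish around the stem.
The other pattern: stems whose last vowel is 'u' delete the last vowel and add -ar.
So netatam → hanetatamish.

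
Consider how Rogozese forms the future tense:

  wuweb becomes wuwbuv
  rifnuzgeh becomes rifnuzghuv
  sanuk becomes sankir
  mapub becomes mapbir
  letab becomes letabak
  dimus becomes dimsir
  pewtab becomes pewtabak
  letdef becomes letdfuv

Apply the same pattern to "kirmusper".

mapub and wuweb both end in -b yet inflect differently (mapbir, wuwbuv), so the final letter is not what conditions the rule; the last vowel is.
"kirmusper" has last vowel 'e'. The stems whose last vowel is 'e' (letdef → letdfuv, wuweb → wuwbuv, rifnuzgeh → rifnuzghuv) delete the last vowel and add -uv.
The other patterns: stems whose last vowel is 'u' delete the last vowel and add -ir; stems whose last vowel is 'a' add -ak.
So kirmusper → kirmuspruv.

kirmuspruv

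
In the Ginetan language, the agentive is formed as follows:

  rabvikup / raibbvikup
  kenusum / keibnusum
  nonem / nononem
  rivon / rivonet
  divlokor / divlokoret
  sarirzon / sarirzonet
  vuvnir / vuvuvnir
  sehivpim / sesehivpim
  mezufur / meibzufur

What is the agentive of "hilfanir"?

divlokor and mezufur both end in -r yet inflect differently (divlokoret, meibzufur), so the final letter is not what conditions the rule; the last vowel is.
"hilfanir" has last vowel 'i'. The stems whose last vowel is 'i' (sehivpim → sesehivpim, vuvnir → vuvuvnir) repeat the first consonant+vowel as a prefix.
So hilfanir → hihilfanir.

hihilfanir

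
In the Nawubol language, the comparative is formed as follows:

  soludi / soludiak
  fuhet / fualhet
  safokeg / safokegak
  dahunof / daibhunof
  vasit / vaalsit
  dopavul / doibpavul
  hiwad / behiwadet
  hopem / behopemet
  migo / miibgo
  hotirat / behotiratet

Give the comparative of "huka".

hotirat and vasit both end in -t yet inflect differently (behotiratet, vaalsit), so the final letter is not what conditions the rule; the first letter is.
"huka" begins with h-. The stems beginning with h- (hopem → behopemet, hiwad → behiwadet, hotirat → behotiratet) add be- … -et around the stem.
So huka → behukaet.

behukaet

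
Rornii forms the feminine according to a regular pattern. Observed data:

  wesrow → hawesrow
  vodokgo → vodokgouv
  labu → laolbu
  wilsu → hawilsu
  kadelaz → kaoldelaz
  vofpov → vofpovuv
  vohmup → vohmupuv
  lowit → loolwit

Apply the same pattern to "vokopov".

"vokopov" begins with v-. The stems beginning with v- (vofpov → vofpovuv, vohmup → vohmupuv, vodokgo → vodokgouv) add -uv.
The other patterns: stems beginning with w- add the prefix ha-; stems beginning with k- or l- insert -ol- after the first vowel.
So vokopov → vokopovuv.

vokopovuv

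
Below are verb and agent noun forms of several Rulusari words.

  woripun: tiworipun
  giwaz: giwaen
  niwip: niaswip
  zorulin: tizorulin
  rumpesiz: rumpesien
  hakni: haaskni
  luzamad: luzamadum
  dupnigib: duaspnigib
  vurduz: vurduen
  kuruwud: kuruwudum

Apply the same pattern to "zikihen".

tizikihen

woripun and kuruwud both have last vowel 'u' yet inflect differently (tiworipun, kuruwudum), so the last vowel is not what conditions the rule; the final letter is.
"zikihen" ends in -n. The stems ending in -n (zorulin → tizorulin, woripun → tiworipun) add the prefix ti-.
So zikihen → tizikihen.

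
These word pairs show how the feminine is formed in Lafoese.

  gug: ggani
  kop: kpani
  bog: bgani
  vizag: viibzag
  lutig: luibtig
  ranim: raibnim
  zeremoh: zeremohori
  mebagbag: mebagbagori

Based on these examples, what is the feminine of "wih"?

"wih" has 1 vowel. The stems with 1 vowel (gug → ggani, kop → kpani, bog → bgani) delete the last vowel and add -ani.
The other patterns: stems with 2 vowels insert -ib- after the first vowel; stems with 3 vowels add -ori.
So wih → whani.

whani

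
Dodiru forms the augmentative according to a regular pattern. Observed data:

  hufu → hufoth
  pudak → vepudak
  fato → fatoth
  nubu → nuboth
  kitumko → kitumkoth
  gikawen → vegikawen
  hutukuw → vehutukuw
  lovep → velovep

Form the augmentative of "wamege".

wamegoth

hutukuw and hufu both have last vowel 'u' yet inflect differently (vehutukuw, hufoth), so the last vowel is not what conditions the rule; whether the stem ends in a vowel or a consonant is.
"wamege" ends in a vowel. The stems ending in a vowel (hufu → hufoth, fato → fatoth, nubu → nuboth) drop the final letter and add -oth.
The other pattern: stems ending in a consonant add the prefix ve-.
So wamege → wamegoth.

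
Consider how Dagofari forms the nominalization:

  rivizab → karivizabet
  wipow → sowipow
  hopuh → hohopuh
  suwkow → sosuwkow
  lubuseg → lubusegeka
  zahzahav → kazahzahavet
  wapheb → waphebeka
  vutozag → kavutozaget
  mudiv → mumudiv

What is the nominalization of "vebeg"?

mudiv and zahzahav both end in -v yet inflect differently (mumudiv, kazahzahavet), so the final letter is not what conditions the rule; the last vowel is.
"vebeg" has last vowel 'e'. The stems whose last vowel is 'e' (wapheb → waphebeka, lubuseg → lubusegeka) add -eka.
The other patterns: stems whose last vowel is 'i' or 'u' repeat the first consonant+vowel as a prefix; stems whose last vowel is 'a' add ka- … -et around the stem; stems whose last vowel is 'o' add the prefix so-.
So vebeg → vebegeka.

vebegeka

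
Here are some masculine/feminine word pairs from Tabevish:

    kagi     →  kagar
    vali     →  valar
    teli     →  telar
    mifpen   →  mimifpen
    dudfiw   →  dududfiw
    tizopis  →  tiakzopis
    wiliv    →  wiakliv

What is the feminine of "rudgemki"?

"rudgemki" ends in -i. The stems ending in -i (kagi → kagar, vali → valar, teli → telar) drop the final letter and add -ar.
So rudgemki → rudgemkar.

rudgemkar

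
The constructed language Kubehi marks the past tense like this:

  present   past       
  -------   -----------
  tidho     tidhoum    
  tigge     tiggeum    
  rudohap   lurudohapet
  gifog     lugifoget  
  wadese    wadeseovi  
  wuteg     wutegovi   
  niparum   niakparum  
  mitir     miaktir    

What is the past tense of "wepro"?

weproovi

tigge and wadese both end in -e yet inflect differently (tiggeum, wadeseovi), so the final letter is not what conditions the rule; the first letter is.
"wepro" begins with w-. The stems beginning with w- (wadese → wadeseovi, wuteg → wutegovi) add -ovi.
The other patterns: stems beginning with t- add -um; stems beginning with g- or r- add lu- … -et around the stem; stems beginning with m- or n- insert -ak- after the first vowel.
So wepro → weproovi.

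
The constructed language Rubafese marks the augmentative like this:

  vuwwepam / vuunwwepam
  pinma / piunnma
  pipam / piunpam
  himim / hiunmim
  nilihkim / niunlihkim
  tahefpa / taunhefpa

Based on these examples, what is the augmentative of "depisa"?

deunpisa

Every pair shown (vuwwepam → vuunwwepam, pinma → piunnma, pipam → piunpam, …) follows the same rule: insert -un- after the first vowel.
So depisa → deunpisa.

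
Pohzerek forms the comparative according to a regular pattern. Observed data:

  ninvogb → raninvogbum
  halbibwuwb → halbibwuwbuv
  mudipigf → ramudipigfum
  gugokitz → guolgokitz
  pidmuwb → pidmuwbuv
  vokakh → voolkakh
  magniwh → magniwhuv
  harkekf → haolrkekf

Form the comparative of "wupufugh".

ninvogb and pidmuwb both end in -b yet inflect differently (raninvogbum, pidmuwbuv), so the final letter is not what conditions the rule; the second-to-last letter is.
"wupufugh" has second-to-last letter 'g'. The stems whose second-to-last letter is 'g' (ninvogb → raninvogbum, mudipigf → ramudipigfum) add ra- … -um around the stem.
The other patterns: stems whose second-to-last letter is 'w' add -uv; stems whose second-to-last letter is 'k' or 't' insert -ol- after the first vowel.
So wupufugh → rawupufughum.

rawupufughum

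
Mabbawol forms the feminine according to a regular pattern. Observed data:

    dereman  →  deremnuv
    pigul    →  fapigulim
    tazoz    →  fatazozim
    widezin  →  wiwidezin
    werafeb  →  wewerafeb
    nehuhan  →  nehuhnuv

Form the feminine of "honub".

fahonubim

widezin and dereman both end in -n yet inflect differently (wiwidezin, deremnuv), so the final letter is not what conditions the rule; the last vowel is.
"honub" has last vowel 'u'. The one such stem in the data (pigul → fapigulim) adds fa- … -im around the stem, so the same rule applies.
So honub → fahonubim.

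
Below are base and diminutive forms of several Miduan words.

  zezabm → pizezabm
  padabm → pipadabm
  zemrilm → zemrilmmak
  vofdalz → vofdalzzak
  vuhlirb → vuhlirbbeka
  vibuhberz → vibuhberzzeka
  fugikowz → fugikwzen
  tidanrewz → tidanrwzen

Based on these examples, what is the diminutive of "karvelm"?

"karvelm" has second-to-last letter 'l'. The stems whose second-to-last letter is 'l' (zemrilm → zemrilmmak, vofdalz → vofdalzzak) double the final consonant and add -ak.
So karvelm → karvelmmak.

karvelmmak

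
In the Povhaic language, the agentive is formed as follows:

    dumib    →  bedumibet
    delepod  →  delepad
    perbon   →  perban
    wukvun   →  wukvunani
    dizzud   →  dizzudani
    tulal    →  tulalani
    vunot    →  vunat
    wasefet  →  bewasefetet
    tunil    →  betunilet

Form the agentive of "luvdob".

luvdab

vunot and wasefet both end in -t yet inflect differently (vunat, bewasefetet), so the final letter is not what conditions the rule; the last vowel is.
"luvdob" has last vowel 'o'. The stems whose last vowel is 'o' (perbon → perban, vunot → vunat, delepod → delepad) change the last vowel to 'a'.
The other patterns: stems whose last vowel is 'e' or 'i' add be- … -et around the stem; stems whose last vowel is 'a' or 'u' add -ani.
So luvdob → luvdab.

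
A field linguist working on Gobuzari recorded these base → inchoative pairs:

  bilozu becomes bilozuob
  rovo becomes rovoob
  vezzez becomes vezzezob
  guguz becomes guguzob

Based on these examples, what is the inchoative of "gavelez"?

gavelezob

Every pair shown (bilozu → bilozuob, rovo → rovoob, vezzez → vezzezob, …) follows the same rule: add -ob.
So gavelez → gavelezob.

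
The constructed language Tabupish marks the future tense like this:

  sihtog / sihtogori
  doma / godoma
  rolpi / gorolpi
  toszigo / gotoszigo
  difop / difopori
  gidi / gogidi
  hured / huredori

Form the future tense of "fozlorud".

difop and toszigo both have last vowel 'o' yet inflect differently (difopori, gotoszigo), so the last vowel is not what conditions the rule; whether the stem ends in a vowel or a consonant is.
"fozlorud" ends in a consonant. The stems ending in a consonant (hured → huredori, difop → difopori, sihtog → sihtogori) add -ori.
The other pattern: stems ending in a vowel add the prefix go-.
So fozlorud → fozlorudori.

fozlorudori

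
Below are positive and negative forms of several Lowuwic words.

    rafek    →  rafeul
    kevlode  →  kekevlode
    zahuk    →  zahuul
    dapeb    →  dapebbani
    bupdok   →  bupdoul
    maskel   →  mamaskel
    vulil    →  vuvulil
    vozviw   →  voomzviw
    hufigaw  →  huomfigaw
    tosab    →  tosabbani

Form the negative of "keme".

"keme" ends in -e. The one such stem in the data (kevlode → kekevlode) repeats the first consonant+vowel as a prefix (as do vulil, maskel), so the same rule applies.
The other patterns: stems ending in -k drop the final letter and add -ul; stems ending in -b double the final consonant and add -ani; stems ending in -w insert -om- after the first vowel.
So keme → kekeme.

kekeme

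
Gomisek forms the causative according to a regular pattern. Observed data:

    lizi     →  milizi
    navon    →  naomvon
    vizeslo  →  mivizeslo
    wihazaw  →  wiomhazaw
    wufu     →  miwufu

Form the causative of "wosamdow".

vizeslo and navon both have last vowel 'o' yet inflect differently (mivizeslo, naomvon), so the last vowel is not what conditions the rule; whether the stem ends in a vowel or a consonant is.
"wosamdow" ends in a consonant. The stems ending in a consonant (wihazaw → wiomhazaw, navon → naomvon) insert -om- after the first vowel.
The other pattern: stems ending in a vowel add the prefix mi-.
So wosamdow → woomsamdow.

woomsamdow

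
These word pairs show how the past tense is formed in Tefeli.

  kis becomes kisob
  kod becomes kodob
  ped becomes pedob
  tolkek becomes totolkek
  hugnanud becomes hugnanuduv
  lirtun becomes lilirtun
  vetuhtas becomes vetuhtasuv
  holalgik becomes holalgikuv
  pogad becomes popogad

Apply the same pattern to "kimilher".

kimilheruv

ped and pogad both end in -d yet inflect differently (pedob, popogad), so the final letter is not what conditions the rule; the number of vowels is.
"kimilher" has 3 vowels. The stems with 3 vowels (hugnanud → hugnanuduv, holalgik → holalgikuv, vetuhtas → vetuhtasuv) add -uv.
The other patterns: stems with 1 vowel add -ob; stems with 2 vowels repeat the first consonant+vowel as a prefix.
So kimilher → kimilheruv.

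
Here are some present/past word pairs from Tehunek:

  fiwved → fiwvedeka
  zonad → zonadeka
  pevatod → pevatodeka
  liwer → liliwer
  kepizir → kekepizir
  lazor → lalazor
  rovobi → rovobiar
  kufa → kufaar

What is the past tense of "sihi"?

sihiar

fiwved and liwer both have last vowel 'e' yet inflect differently (fiwvedeka, liliwer), so the last vowel is not what conditions the rule; the final letter is.
"sihi" ends in -i. The one such stem in the data (rovobi → rovobiar) adds -ar, so the same rule applies.
The other patterns: stems ending in -d add -eka; stems ending in -r repeat the first consonant+vowel as a prefix.
So sihi → sihiar.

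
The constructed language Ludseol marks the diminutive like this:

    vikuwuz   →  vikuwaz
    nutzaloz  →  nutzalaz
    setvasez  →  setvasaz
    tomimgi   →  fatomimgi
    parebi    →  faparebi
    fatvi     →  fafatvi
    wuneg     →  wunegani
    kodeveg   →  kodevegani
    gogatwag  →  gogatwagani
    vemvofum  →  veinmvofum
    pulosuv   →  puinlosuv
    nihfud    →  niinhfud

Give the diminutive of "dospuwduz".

"dospuwduz" ends in -z. The stems ending in -z (vikuwuz → vikuwaz, nutzaloz → nutzalaz, setvasez → setvasaz) change the last vowel to 'a'.
The other patterns: stems ending in -i add the prefix fa-; stems ending in -g add -ani; stems ending in -d, -m or -v insert -in- after the first vowel.
So dospuwduz → dospuwdaz.

dospuwdaz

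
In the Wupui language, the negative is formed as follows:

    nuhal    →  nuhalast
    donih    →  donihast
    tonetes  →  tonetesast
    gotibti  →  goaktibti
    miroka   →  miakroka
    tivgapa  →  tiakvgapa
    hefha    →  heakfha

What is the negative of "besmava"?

donih and gotibti both have last vowel 'i' yet inflect differently (donihast, goaktibti), so the last vowel is not what conditions the rule; whether the stem ends in a vowel or a consonant is.
"besmava" ends in a vowel. The stems ending in a vowel (gotibti → goaktibti, miroka → miakroka, tivgapa → tiakvgapa) insert -ak- after the first vowel.
The other pattern: stems ending in a consonant add -ast.
So besmava → beaksmava.

beaksmava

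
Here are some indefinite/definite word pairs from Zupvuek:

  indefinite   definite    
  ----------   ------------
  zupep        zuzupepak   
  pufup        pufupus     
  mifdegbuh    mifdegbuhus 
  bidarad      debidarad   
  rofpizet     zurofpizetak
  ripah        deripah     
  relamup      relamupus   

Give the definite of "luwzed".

zuluwzedak

"luwzed" has last vowel 'e'. The stems whose last vowel is 'e' (zupep → zuzupepak, rofpizet → zurofpizetak) add zu- … -ak around the stem.
So luwzed → zuluwzedak.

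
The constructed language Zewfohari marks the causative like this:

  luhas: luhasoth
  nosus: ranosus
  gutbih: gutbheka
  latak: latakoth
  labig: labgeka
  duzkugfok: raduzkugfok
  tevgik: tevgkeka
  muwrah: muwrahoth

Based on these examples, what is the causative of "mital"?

duzkugfok and tevgik both end in -k yet inflect differently (raduzkugfok, tevgkeka), so the final letter is not what conditions the rule; the last vowel is.
"mital" has last vowel 'a'. The stems whose last vowel is 'a' (muwrah → muwrahoth, luhas → luhasoth, latak → latakoth) add -oth.
The other patterns: stems whose last vowel is 'o' or 'u' add the prefix ra-; stems whose last vowel is 'i' delete the last vowel and add -eka.
So mital → mitaloth.

mitaloth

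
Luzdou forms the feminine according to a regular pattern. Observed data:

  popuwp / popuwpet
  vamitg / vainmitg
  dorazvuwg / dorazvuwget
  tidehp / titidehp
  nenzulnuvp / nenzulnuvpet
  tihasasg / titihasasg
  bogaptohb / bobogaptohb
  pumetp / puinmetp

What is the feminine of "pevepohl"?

dorazvuwg and vamitg both end in -g yet inflect differently (dorazvuwget, vainmitg), so the final letter is not what conditions the rule; the second-to-last letter is.
"pevepohl" has second-to-last letter 'h'. The stems whose second-to-last letter is 'h' (tidehp → titidehp, bogaptohb → bobogaptohb) repeat the first consonant+vowel as a prefix.
The other patterns: stems whose second-to-last letter is 'v' or 'w' add -et; stems whose second-to-last letter is 't' insert -in- after the first vowel.
So pevepohl → pepevepohl.

pepevepohl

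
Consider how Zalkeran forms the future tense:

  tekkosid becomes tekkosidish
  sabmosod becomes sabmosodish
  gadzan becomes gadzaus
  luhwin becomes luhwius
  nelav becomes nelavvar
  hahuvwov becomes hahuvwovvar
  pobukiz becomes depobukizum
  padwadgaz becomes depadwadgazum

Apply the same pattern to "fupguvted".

"fupguvted" ends in -d. The stems ending in -d (tekkosid → tekkosidish, sabmosod → sabmosodish) add -ish.
So fupguvted → fupguvtedish.

fupguvtedish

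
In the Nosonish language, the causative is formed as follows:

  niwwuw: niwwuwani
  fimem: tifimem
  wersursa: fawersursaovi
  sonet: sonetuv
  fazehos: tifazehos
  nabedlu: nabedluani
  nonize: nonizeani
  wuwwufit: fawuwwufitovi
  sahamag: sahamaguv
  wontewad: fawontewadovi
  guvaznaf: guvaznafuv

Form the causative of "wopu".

fawopuovi

wuwwufit and sonet both end in -t yet inflect differently (fawuwwufitovi, sonetuv), so the final letter is not what conditions the rule; the first letter is.
"wopu" begins with w-. The stems beginning with w- (wuwwufit → fawuwwufitovi, wontewad → fawontewadovi, wersursa → fawersursaovi) add fa- … -ovi around the stem.
So wopu → fawopuovi.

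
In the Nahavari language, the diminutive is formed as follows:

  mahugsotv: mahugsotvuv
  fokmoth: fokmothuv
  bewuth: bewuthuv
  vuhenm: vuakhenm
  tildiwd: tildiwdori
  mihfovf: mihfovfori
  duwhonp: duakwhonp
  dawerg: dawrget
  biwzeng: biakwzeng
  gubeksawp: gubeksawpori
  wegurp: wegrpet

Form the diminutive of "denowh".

denowhori

"denowh" has second-to-last letter 'w'. The stems whose second-to-last letter is 'w' (tildiwd → tildiwdori, gubeksawp → gubeksawpori) add -ori.
So denowh → denowhori.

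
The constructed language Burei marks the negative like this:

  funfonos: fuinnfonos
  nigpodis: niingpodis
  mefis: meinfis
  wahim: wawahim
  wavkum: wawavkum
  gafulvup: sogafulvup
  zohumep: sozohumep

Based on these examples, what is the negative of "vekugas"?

nigpodis and wahim both have last vowel 'i' yet inflect differently (niingpodis, wawahim), so the last vowel is not what conditions the rule; the final letter is.
"vekugas" ends in -s. The stems ending in -s (funfonos → fuinnfonos, nigpodis → niingpodis, mefis → meinfis) insert -in- after the first vowel.
The other patterns: stems ending in -m repeat the first consonant+vowel as a prefix; stems ending in -p add the prefix so-.
So vekugas → veinkugas.

veinkugas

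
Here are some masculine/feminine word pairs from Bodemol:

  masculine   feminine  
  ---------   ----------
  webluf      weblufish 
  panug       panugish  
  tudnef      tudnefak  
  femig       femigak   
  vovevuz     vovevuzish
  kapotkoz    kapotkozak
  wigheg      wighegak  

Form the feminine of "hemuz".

webluf and tudnef both end in -f yet inflect differently (weblufish, tudnefak), so the final letter is not what conditions the rule; the last vowel is.
"hemuz" has last vowel 'u'. The stems whose last vowel is 'u' (panug → panugish, vovevuz → vovevuzish, webluf → weblufish) add -ish.
So hemuz → hemuzish.

hemuzish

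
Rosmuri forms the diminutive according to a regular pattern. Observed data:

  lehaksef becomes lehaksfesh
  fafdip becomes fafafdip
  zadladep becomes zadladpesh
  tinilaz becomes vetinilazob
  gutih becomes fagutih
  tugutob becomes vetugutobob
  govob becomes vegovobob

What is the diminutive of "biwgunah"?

vebiwgunahob

fafdip and zadladep both end in -p yet inflect differently (fafafdip, zadladpesh), so the final letter is not what conditions the rule; the last vowel is.
"biwgunah" has last vowel 'a'. The one such stem in the data (tinilaz → vetinilazob) adds ve- … -ob around the stem, so the same rule applies.
The other patterns: stems whose last vowel is 'i' add the prefix fa-; stems whose last vowel is 'e' delete the last vowel and add -esh.
So biwgunah → vebiwgunahob.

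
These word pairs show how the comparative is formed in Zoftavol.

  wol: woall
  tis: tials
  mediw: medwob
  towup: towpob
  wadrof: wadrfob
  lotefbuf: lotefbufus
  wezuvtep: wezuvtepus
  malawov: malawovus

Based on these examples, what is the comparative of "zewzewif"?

zewzewifus

wadrof and lotefbuf both end in -f yet inflect differently (wadrfob, lotefbufus), so the final letter is not what conditions the rule; the number of vowels is.
"zewzewif" has 3 vowels. The stems with 3 vowels (lotefbuf → lotefbufus, wezuvtep → wezuvtepus, malawov → malawovus) add -us.
The other patterns: stems with 1 vowel insert -al- after the first vowel; stems with 2 vowels delete the last vowel and add -ob.
So zewzewif → zewzewifus.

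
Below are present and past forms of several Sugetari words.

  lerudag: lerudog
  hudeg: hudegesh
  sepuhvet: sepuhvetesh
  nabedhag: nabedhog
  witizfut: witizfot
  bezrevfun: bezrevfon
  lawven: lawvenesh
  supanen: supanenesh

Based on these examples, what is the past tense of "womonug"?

hudeg and nabedhag both end in -g yet inflect differently (hudegesh, nabedhog), so the final letter is not what conditions the rule; the last vowel is.
"womonug" has last vowel 'u'. The stems whose last vowel is 'u' (witizfut → witizfot, bezrevfun → bezrevfon) change the last vowel to 'o'.
So womonug → womonog.

womonog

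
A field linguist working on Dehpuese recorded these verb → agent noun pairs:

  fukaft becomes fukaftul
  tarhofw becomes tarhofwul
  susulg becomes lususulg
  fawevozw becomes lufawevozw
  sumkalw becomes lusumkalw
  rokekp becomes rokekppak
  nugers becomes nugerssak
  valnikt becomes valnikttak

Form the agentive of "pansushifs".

pansushifsul

tarhofw and fawevozw both end in -w yet inflect differently (tarhofwul, lufawevozw), so the final letter is not what conditions the rule; the second-to-last letter is.
"pansushifs" has second-to-last letter 'f'. The stems whose second-to-last letter is 'f' (fukaft → fukaftul, tarhofw → tarhofwul) add -ul.
The other patterns: stems whose second-to-last letter is 'l' or 'z' add the prefix lu-; stems whose second-to-last letter is 'k' or 'r' double the final consonant and add -ak.
So pansushifs → pansushifsul.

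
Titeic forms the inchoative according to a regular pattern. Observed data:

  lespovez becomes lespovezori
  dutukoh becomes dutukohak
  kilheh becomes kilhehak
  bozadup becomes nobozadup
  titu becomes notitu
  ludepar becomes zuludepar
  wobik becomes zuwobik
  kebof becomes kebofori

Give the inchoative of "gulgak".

zugulgak

dutukoh and kebof both have last vowel 'o' yet inflect differently (dutukohak, kebofori), so the last vowel is not what conditions the rule; the final letter is.
"gulgak" ends in -k. The one such stem in the data (wobik → zuwobik) adds the prefix zu-, so the same rule applies.
The other patterns: stems ending in -h add -ak; stems ending in -p or -u add the prefix no-; stems ending in -f or -z add -ori.
So gulgak → zugulgak.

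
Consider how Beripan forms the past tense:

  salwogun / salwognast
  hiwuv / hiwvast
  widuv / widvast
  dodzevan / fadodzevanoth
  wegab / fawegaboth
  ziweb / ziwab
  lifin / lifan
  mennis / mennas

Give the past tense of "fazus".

fazsast

salwogun and dodzevan both end in -n yet inflect differently (salwognast, fadodzevanoth), so the final letter is not what conditions the rule; the last vowel is.
"fazus" has last vowel 'u'. The stems whose last vowel is 'u' (salwogun → salwognast, hiwuv → hiwvast, widuv → widvast) delete the last vowel and add -ast.
The other patterns: stems whose last vowel is 'a' add fa- … -oth around the stem; stems whose last vowel is 'e' or 'i' change the last vowel to 'a'.
So fazus → fazsast.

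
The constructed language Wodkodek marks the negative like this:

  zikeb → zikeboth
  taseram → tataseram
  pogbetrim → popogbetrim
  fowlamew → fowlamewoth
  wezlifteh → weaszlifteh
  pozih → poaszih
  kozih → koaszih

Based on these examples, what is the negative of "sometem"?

sosometem

fowlamew and wezlifteh both have last vowel 'e' yet inflect differently (fowlamewoth, weaszlifteh), so the last vowel is not what conditions the rule; the final letter is.
"sometem" ends in -m. The stems ending in -m (taseram → tataseram, pogbetrim → popogbetrim) repeat the first consonant+vowel as a prefix.
The other patterns: stems ending in -b or -w add -oth; stems ending in -h insert -as- after the first vowel.
So sometem → sosometem.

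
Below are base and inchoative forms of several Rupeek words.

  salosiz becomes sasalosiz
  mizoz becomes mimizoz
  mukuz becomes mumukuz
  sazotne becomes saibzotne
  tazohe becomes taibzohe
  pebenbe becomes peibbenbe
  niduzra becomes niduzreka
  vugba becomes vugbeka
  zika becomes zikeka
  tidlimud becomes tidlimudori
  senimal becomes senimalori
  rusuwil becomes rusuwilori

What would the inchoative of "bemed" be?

mukuz and tidlimud both have last vowel 'u' yet inflect differently (mumukuz, tidlimudori), so the last vowel is not what conditions the rule; the final letter is.
"bemed" ends in -d. The one such stem in the data (tidlimud → tidlimudori) adds -ori, so the same rule applies.
The other patterns: stems ending in -z repeat the first consonant+vowel as a prefix; stems ending in -e insert -ib- after the first vowel; stems ending in -a drop the final letter and add -eka.
So bemed → bemedori.

bemedori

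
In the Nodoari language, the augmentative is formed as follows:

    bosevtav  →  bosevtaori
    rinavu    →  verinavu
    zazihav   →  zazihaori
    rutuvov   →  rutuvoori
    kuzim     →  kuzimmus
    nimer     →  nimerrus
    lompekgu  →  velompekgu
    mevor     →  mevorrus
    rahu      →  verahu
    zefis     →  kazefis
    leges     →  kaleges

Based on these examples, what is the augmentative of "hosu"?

"hosu" ends in -u. The stems ending in -u (lompekgu → velompekgu, rinavu → verinavu, rahu → verahu) add the prefix ve-.
So hosu → vehosu.

vehosu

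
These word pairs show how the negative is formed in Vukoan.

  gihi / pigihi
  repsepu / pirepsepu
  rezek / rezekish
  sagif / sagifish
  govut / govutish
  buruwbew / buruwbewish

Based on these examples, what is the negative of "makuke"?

pimakuke

gihi and sagif both have last vowel 'i' yet inflect differently (pigihi, sagifish), so the last vowel is not what conditions the rule; whether the stem ends in a vowel or a consonant is.
"makuke" ends in a vowel. The stems ending in a vowel (gihi → pigihi, repsepu → pirepsepu) add the prefix pi-.
So makuke → pimakuke.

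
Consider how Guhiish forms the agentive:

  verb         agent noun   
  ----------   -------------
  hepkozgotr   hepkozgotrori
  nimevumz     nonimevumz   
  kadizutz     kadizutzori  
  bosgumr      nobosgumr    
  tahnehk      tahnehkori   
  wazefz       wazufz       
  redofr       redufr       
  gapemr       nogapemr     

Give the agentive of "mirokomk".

nimevumz and wazefz both end in -z yet inflect differently (nonimevumz, wazufz), so the final letter is not what conditions the rule; the second-to-last letter is.
"mirokomk" has second-to-last letter 'm'. The stems whose second-to-last letter is 'm' (gapemr → nogapemr, bosgumr → nobosgumr, nimevumz → nonimevumz) add the prefix no-.
So mirokomk → nomirokomk.

nomirokomk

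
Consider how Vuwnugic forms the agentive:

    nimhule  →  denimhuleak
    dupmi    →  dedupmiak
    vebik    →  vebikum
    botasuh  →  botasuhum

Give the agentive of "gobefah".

gobefahum

dupmi and vebik both have last vowel 'i' yet inflect differently (dedupmiak, vebikum), so the last vowel is not what conditions the rule; whether the stem ends in a vowel or a consonant is.
"gobefah" ends in a consonant. The stems ending in a consonant (vebik → vebikum, botasuh → botasuhum) add -um.
The other pattern: stems ending in a vowel add de- … -ak around the stem.
So gobefah → gobefahum.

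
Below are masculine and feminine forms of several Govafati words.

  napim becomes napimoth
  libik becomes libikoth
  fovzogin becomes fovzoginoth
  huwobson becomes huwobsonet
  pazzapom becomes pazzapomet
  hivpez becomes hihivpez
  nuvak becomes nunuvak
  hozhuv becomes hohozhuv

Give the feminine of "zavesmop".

fovzogin and huwobson both end in -n yet inflect differently (fovzoginoth, huwobsonet), so the final letter is not what conditions the rule; the last vowel is.
"zavesmop" has last vowel 'o'. The stems whose last vowel is 'o' (huwobson → huwobsonet, pazzapom → pazzapomet) add -et.
The other patterns: stems whose last vowel is 'i' add -oth; stems whose last vowel is 'a', 'e' or 'u' repeat the first consonant+vowel as a prefix.
So zavesmop → zavesmopet.

zavesmopet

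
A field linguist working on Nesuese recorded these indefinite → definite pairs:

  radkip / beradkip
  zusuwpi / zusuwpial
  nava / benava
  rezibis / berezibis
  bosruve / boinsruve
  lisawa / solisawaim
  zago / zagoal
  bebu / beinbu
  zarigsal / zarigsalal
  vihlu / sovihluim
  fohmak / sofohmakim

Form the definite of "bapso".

"bapso" begins with b-. The stems beginning with b- (bosruve → boinsruve, bebu → beinbu) insert -in- after the first vowel.
So bapso → bainpso.

bainpso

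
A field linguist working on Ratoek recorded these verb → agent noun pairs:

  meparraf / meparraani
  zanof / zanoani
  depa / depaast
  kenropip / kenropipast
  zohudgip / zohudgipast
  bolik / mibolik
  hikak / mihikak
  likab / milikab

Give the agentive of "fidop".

meparraf and depa both have last vowel 'a' yet inflect differently (meparraani, depaast), so the last vowel is not what conditions the rule; the final letter is.
"fidop" ends in -p. The stems ending in -p (kenropip → kenropipast, zohudgip → zohudgipast) add -ast.
The other patterns: stems ending in -f drop the final letter and add -ani; stems ending in -b or -k add the prefix mi-.
So fidop → fidopast.

fidopast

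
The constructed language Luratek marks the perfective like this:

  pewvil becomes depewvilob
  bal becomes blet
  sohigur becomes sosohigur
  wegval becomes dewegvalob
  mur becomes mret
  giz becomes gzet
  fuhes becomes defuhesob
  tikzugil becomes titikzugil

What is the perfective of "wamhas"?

bal and wegval both end in -l yet inflect differently (blet, dewegvalob), so the final letter is not what conditions the rule; the number of vowels is.
"wamhas" has 2 vowels. The stems with 2 vowels (fuhes → defuhesob, wegval → dewegvalob, pewvil → depewvilob) add de- … -ob around the stem.
So wamhas → dewamhasob.

dewamhasob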